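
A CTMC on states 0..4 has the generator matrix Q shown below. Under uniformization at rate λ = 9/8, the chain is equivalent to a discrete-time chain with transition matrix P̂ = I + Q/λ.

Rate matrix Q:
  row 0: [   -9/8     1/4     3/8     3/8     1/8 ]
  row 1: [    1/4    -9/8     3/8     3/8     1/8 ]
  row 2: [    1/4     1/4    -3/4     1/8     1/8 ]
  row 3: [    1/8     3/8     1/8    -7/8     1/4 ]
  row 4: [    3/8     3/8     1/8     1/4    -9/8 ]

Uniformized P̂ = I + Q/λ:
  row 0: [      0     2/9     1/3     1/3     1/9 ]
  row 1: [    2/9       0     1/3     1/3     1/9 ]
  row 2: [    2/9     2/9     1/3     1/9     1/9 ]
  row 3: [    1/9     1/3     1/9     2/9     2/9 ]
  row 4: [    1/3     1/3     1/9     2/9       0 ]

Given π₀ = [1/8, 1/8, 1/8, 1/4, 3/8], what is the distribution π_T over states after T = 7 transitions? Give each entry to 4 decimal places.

t=0: π = [0.1250, 0.1250, 0.1250, 0.2500, 0.3750]
t=1: π = [0.2083, 0.2639, 0.1944, 0.2361, 0.0972]
t=2: π = [0.1605, 0.2006, 0.2593, 0.2531, 0.1265]
t=3: π = [0.1725, 0.2198, 0.2490, 0.2335, 0.1252]
t=4: π = [0.1718, 0.2132, 0.2536, 0.2381, 0.1232]
t=5: π = [0.1713, 0.2150, 0.2530, 0.2368, 0.1239]
t=6: π = [0.1716, 0.2145, 0.2532, 0.2370, 0.1237]
t=7: π = [0.1715, 0.2146, 0.2532, 0.2370, 0.1237]

π = [0.1715, 0.2146, 0.2532, 0.2370, 0.1237]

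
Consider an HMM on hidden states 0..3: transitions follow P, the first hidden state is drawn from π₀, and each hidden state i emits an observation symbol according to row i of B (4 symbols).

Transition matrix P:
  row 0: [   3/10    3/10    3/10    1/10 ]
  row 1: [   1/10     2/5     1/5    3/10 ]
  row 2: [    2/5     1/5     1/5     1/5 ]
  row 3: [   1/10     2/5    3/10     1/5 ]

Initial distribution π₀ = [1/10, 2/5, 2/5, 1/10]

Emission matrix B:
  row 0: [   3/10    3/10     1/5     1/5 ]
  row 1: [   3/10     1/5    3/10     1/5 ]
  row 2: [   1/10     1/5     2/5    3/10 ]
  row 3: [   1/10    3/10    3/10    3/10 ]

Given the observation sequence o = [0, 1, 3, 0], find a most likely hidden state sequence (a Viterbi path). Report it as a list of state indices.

path = [1, 3, 2, 0]

t=0: δ = [3.000e-02, 1.200e-01, 4.000e-02, 1.000e-02]  (obs o_0=0)
t=1: δ = [4.800e-03, 9.600e-03, 4.800e-03, 1.080e-02]  ψ = [2, 1, 1, 1]  (obs o_1=1)
t=2: δ = [3.840e-04, 8.640e-04, 9.720e-04, 8.640e-04]  ψ = [2, 3, 3, 1]  (obs o_2=3)
t=3: δ = [1.166e-04, 1.037e-04, 2.592e-05, 2.592e-05]  ψ = [2, 1, 3, 1]  (obs o_3=0)
backtrack: best end state = 0; path = [1, 3, 2, 0]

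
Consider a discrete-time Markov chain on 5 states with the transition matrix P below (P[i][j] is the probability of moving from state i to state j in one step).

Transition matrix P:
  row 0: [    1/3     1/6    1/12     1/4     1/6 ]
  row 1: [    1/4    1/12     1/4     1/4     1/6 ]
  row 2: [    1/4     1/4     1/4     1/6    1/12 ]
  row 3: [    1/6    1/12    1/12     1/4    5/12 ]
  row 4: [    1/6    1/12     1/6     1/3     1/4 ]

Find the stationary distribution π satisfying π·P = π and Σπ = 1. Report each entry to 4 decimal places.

π = [0.2276, 0.1272, 0.1493, 0.2574, 0.2385]

Balance equations π_j = Σ_i π_i·P[i][j]:
  π_0 = 1/3·π_0 + 1/4·π_1 + 1/4·π_2 + 1/6·π_3 + 1/6·π_4
  π_1 = 1/6·π_0 + 1/12·π_1 + 1/4·π_2 + 1/12·π_3 + 1/12·π_4
  π_2 = 1/12·π_0 + 1/4·π_1 + 1/4·π_2 + 1/12·π_3 + 1/6·π_4
  π_3 = 1/4·π_0 + 1/4·π_1 + 1/6·π_2 + 1/4·π_3 + 1/3·π_4
  normalize: π_0 + π_1 + π_2 + π_3 + π_4 = 1
Solving the linear system gives exactly π = [3791/16653, 706/5551, 2486/16653, 1429/5551, 3971/16653].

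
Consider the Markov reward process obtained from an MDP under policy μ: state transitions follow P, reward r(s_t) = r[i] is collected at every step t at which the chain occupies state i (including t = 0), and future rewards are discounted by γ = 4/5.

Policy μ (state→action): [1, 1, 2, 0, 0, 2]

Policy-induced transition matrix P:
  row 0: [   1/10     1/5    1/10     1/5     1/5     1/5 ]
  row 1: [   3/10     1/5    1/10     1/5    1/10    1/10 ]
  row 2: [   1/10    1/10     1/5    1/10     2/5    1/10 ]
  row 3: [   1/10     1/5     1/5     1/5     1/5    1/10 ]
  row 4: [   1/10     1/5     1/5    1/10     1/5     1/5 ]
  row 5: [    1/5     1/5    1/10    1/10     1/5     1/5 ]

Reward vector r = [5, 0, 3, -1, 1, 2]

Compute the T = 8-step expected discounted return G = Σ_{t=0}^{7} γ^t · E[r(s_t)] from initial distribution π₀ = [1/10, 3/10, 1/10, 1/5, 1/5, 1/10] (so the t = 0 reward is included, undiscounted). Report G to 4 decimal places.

G = 6.0115

t=0: π = [0.1000, 0.3000, 0.1000, 0.2000, 0.2000, 0.1000], E[r] = 1.0000, γ^t·E[r] = 1.000000, running G = 1.000000
t=1: π = [0.1700, 0.1900, 0.1500, 0.1600, 0.1900, 0.1400], E[r] = 1.6100, γ^t·E[r] = 1.288000, running G = 2.288000
t=2: π = [0.1520, 0.1850, 0.1500, 0.1520, 0.2110, 0.1500], E[r] = 1.5690, γ^t·E[r] = 1.004160, running G = 3.292160
t=3: π = [0.1520, 0.1850, 0.1513, 0.1489, 0.2115, 0.1513], E[r] = 1.5791, γ^t·E[r] = 0.808499, running G = 4.100659
t=4: π = [0.1521, 0.1849, 0.1512, 0.1486, 0.2118, 0.1515], E[r] = 1.5803, γ^t·E[r] = 0.647287, running G = 4.747946
t=5: π = [0.1521, 0.1849, 0.1512, 0.1486, 0.2117, 0.1515], E[r] = 1.5803, γ^t·E[r] = 0.517842, running G = 5.265788
t=6: π = [0.1521, 0.1849, 0.1511, 0.1486, 0.2117, 0.1515], E[r] = 1.5804, γ^t·E[r] = 0.414281, running G = 5.680069
t=7: π = [0.1521, 0.1849, 0.1511, 0.1486, 0.2117, 0.1515], E[r] = 1.5804, γ^t·E[r] = 0.331424, running G = 6.011493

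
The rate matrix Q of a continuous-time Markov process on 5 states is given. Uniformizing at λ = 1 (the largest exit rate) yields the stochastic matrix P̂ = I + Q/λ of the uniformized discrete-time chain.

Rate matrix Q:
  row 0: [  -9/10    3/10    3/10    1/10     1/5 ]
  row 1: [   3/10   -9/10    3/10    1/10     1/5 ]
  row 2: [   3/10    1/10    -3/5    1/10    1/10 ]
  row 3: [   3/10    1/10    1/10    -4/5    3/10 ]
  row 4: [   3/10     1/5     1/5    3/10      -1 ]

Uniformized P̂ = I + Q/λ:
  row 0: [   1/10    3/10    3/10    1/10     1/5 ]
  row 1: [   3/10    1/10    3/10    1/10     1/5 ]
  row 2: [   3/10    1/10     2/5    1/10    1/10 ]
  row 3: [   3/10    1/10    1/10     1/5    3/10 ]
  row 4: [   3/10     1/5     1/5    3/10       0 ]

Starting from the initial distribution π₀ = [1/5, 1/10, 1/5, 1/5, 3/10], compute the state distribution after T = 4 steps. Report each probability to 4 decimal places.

π = [0.2499, 0.1655, 0.2833, 0.1456, 0.1558]

t=0: π = [0.2000, 0.1000, 0.2000, 0.2000, 0.3000]
t=1: π = [0.2600, 0.1700, 0.2500, 0.1800, 0.1400]
t=2: π = [0.2480, 0.1660, 0.2750, 0.1460, 0.1650]
t=3: π = [0.2504, 0.1661, 0.2818, 0.1476, 0.1541]
t=4: π = [0.2499, 0.1655, 0.2833, 0.1456, 0.1558]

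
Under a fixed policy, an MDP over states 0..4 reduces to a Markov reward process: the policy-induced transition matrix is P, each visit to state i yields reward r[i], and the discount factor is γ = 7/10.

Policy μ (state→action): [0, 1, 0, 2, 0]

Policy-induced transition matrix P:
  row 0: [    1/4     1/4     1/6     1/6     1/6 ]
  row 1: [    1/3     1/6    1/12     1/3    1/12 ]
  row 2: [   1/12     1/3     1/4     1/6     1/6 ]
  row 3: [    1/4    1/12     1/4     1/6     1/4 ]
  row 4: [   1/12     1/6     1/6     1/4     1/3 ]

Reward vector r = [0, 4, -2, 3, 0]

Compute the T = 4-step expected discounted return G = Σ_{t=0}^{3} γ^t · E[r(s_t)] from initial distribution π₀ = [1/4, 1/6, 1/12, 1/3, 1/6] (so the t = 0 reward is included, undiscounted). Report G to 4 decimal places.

G = 3.0497

t=0: π = [0.2500, 0.1667, 0.0833, 0.3333, 0.1667], E[r] = 1.5000, γ^t·E[r] = 1.500000, running G = 1.500000
t=1: π = [0.2222, 0.1736, 0.1875, 0.2083, 0.2083], E[r] = 0.9444, γ^t·E[r] = 0.661111, running G = 2.161111
t=2: π = [0.1985, 0.1991, 0.1852, 0.2130, 0.2043], E[r] = 1.0648, γ^t·E[r] = 0.521759, running G = 2.682870
t=3: π = [0.2017, 0.1963, 0.1833, 0.2169, 0.2019], E[r] = 1.0694, γ^t·E[r] = 0.366803, running G = 3.049673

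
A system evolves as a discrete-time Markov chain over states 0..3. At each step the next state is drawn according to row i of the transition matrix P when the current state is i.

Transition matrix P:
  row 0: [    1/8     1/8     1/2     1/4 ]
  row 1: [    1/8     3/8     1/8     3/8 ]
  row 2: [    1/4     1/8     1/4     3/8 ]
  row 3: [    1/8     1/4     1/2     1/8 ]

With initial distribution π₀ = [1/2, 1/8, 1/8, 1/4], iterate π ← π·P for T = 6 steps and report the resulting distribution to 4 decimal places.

π = [0.1671, 0.2138, 0.3357, 0.2834]

t=0: π = [0.5000, 0.1250, 0.1250, 0.2500]
t=1: π = [0.1406, 0.1875, 0.4219, 0.2500]
t=2: π = [0.1777, 0.2031, 0.3242, 0.2949]
t=3: π = [0.1655, 0.2126, 0.3428, 0.2791]
t=4: π = [0.1678, 0.2130, 0.3346, 0.2845]
t=5: π = [0.1668, 0.2138, 0.3365, 0.2829]
t=6: π = [0.1671, 0.2138, 0.3357, 0.2834]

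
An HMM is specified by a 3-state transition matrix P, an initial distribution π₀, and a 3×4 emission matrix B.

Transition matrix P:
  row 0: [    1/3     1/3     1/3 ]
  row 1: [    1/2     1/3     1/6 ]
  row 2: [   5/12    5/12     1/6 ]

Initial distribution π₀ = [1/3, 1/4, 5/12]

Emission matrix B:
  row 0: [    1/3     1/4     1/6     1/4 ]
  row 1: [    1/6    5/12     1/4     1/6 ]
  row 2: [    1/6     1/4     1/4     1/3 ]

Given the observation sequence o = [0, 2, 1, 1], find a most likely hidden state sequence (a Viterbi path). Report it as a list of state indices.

t=0: δ = [1.111e-01, 4.167e-02, 6.944e-02]  (obs o_0=0)
t=1: δ = [6.173e-03, 9.259e-03, 9.259e-03]  ψ = [0, 0, 0]  (obs o_1=2)
t=2: δ = [1.157e-03, 1.608e-03, 5.144e-04]  ψ = [1, 2, 0]  (obs o_2=1)
t=3: δ = [2.009e-04, 2.233e-04, 9.645e-05]  ψ = [1, 1, 0]  (obs o_3=1)
backtrack: best end state = 1; path = [0, 2, 1, 1]

path = [0, 2, 1, 1]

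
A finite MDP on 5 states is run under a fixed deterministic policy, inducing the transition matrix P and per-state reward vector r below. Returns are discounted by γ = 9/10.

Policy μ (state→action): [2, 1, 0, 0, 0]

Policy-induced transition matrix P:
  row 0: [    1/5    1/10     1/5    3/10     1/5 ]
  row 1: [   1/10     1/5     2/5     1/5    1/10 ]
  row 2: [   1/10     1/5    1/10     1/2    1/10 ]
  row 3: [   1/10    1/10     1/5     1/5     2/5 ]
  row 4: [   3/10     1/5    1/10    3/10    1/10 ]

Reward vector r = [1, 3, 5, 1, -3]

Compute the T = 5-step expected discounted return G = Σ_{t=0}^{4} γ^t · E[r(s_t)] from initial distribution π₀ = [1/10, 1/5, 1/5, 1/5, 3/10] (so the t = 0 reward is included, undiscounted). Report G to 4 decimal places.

G = 5.0540

t=0: π = [0.1000, 0.2000, 0.2000, 0.2000, 0.3000], E[r] = 1.0000, γ^t·E[r] = 1.000000, running G = 1.000000
t=1: π = [0.1700, 0.1700, 0.1900, 0.3000, 0.1700], E[r] = 1.4200, γ^t·E[r] = 1.278000, running G = 2.278000
t=2: π = [0.1510, 0.1530, 0.1980, 0.2910, 0.2070], E[r] = 1.2700, γ^t·E[r] = 1.028700, running G = 3.306700
t=3: π = [0.1565, 0.1558, 0.1901, 0.2952, 0.2024], E[r] = 1.2624, γ^t·E[r] = 0.920290, running G = 4.226990
t=4: π = [0.1561, 0.1548, 0.1919, 0.2929, 0.2042], E[r] = 1.2605, γ^t·E[r] = 0.826988, running G = 5.053977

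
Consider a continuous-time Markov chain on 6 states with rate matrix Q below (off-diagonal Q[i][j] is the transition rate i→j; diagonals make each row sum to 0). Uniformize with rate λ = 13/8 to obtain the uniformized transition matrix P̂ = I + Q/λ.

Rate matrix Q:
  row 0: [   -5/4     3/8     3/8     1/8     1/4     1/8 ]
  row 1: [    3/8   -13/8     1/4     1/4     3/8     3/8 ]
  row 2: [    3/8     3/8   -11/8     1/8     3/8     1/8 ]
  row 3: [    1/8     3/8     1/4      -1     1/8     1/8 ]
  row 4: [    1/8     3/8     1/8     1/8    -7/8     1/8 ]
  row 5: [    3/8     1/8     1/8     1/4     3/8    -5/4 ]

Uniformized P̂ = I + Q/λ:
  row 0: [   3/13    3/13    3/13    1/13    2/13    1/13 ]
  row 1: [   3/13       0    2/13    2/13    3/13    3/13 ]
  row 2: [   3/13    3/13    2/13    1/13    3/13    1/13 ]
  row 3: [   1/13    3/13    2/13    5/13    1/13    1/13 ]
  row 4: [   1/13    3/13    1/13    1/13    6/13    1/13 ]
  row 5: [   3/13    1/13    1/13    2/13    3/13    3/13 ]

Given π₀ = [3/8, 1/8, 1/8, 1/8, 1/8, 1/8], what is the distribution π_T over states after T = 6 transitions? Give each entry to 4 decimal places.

t=0: π = [0.3750, 0.1250, 0.1250, 0.1250, 0.1250, 0.1250]
t=1: π = [0.1923, 0.1827, 0.1635, 0.1346, 0.2115, 0.1154]
t=2: π = [0.1775, 0.1709, 0.1435, 0.1413, 0.2441, 0.1228]
t=3: π = [0.1715, 0.1725, 0.1393, 0.1430, 0.2517, 0.1221]
t=4: π = [0.1700, 0.1722, 0.1383, 0.1436, 0.2537, 0.1222]
t=5: π = [0.1697, 0.1722, 0.1380, 0.1437, 0.2541, 0.1222]
t=6: π = [0.1696, 0.1722, 0.1379, 0.1438, 0.2543, 0.1222]

π = [0.1696, 0.1722, 0.1379, 0.1438, 0.2543, 0.1222]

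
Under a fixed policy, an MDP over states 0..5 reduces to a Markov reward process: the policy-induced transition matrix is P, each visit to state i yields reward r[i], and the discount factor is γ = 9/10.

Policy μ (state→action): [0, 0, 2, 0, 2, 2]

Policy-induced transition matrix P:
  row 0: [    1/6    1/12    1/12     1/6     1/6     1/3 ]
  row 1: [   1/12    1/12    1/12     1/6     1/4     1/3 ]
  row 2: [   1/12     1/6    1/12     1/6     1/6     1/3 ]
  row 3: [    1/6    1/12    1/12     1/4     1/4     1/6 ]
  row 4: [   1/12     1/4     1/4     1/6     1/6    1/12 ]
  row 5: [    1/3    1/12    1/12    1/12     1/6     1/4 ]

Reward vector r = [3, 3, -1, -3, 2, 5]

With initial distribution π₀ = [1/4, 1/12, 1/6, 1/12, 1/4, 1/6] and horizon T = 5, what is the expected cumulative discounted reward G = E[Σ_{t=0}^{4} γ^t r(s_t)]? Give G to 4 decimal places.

G = 7.6873

t=0: π = [0.2500, 0.0833, 0.1667, 0.0833, 0.2500, 0.1667], E[r] = 1.9167, γ^t·E[r] = 1.916667, running G = 1.916667
t=1: π = [0.1528, 0.1389, 0.1250, 0.1597, 0.1806, 0.2431], E[r] = 1.8472, γ^t·E[r] = 1.662500, running G = 3.579167
t=2: π = [0.1701, 0.1238, 0.1134, 0.1597, 0.1916, 0.2413], E[r] = 1.8791, γ^t·E[r] = 1.522031, running G = 5.101198
t=3: π = [0.1712, 0.1247, 0.1153, 0.1599, 0.1903, 0.2387], E[r] = 1.8669, γ^t·E[r] = 1.360969, running G = 6.462167
t=4: π = [0.1706, 0.1247, 0.1150, 0.1601, 0.1904, 0.2392], E[r] = 1.8673, γ^t·E[r] = 1.225128, running G = 7.687294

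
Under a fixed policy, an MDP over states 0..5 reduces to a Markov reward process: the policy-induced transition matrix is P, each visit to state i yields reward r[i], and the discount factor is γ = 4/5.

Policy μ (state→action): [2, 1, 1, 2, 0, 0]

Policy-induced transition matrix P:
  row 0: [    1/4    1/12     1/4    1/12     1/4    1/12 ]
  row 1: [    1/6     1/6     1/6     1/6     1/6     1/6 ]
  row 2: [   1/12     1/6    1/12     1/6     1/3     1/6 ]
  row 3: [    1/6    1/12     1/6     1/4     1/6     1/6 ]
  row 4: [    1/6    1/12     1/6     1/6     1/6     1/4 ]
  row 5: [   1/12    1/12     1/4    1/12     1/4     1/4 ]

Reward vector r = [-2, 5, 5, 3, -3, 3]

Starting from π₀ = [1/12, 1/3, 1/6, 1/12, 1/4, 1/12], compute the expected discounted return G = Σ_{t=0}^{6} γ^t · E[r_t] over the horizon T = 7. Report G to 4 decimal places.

G = 6.5354

t=0: π = [0.0833, 0.3333, 0.1667, 0.0833, 0.2500, 0.0833], E[r] = 2.0833, γ^t·E[r] = 2.083333, running G = 2.083333
t=1: π = [0.1528, 0.1250, 0.1667, 0.1597, 0.2083, 0.1875], E[r] = 1.5694, γ^t·E[r] = 1.255556, running G = 3.338889
t=2: π = [0.1499, 0.1076, 0.1811, 0.1516, 0.2228, 0.1869], E[r] = 1.4913, γ^t·E[r] = 0.954444, running G = 4.293333
t=3: π = [0.1485, 0.1074, 0.1796, 0.1512, 0.2249, 0.1883], E[r] = 1.4821, γ^t·E[r] = 0.758840, running G = 5.052173
t=4: π = [0.1484, 0.1073, 0.1798, 0.1512, 0.2247, 0.1887], E[r] = 1.4841, γ^t·E[r] = 0.607890, running G = 5.660063
t=5: π = [0.1483, 0.1073, 0.1798, 0.1512, 0.2247, 0.1888], E[r] = 1.4841, γ^t·E[r] = 0.486318, running G = 6.146380
t=6: π = [0.1483, 0.1073, 0.1798, 0.1512, 0.2247, 0.1888], E[r] = 1.4842, γ^t·E[r] = 0.389063, running G = 6.535443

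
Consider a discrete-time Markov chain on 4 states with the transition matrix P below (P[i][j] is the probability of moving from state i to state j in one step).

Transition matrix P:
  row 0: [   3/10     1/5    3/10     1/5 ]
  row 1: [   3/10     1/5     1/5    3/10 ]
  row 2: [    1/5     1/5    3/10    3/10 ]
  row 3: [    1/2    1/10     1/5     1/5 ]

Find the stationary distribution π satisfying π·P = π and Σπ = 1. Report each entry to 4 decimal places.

Balance equations π_j = Σ_i π_i·P[i][j]:
  π_0 = 3/10·π_0 + 3/10·π_1 + 1/5·π_2 + 1/2·π_3
  π_1 = 1/5·π_0 + 1/5·π_1 + 1/5·π_2 + 1/10·π_3
  π_2 = 3/10·π_0 + 1/5·π_1 + 3/10·π_2 + 1/5·π_3
  normalize: π_0 + π_1 + π_2 + π_3 = 1
Solving the linear system gives exactly π = [329/1019, 179/1019, 263/1019, 248/1019].

π = [0.3229, 0.1757, 0.2581, 0.2434]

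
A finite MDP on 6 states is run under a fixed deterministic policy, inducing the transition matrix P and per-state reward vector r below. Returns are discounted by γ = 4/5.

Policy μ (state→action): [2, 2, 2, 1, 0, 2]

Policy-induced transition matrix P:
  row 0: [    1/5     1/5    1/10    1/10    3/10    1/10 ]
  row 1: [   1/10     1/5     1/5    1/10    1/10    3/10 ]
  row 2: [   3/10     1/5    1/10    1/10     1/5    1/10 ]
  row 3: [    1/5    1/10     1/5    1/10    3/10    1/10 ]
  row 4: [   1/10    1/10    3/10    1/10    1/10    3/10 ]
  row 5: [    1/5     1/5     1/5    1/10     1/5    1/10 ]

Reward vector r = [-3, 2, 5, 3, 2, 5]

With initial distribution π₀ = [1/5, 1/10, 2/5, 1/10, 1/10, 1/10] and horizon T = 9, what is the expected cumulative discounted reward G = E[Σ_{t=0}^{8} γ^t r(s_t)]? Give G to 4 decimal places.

G = 9.8325

t=0: π = [0.2000, 0.1000, 0.4000, 0.1000, 0.1000, 0.1000], E[r] = 2.6000, γ^t·E[r] = 2.600000, running G = 2.600000
t=1: π = [0.2200, 0.1800, 0.1500, 0.1000, 0.2100, 0.1400], E[r] = 1.8700, γ^t·E[r] = 1.496000, running G = 4.096000
t=2: π = [0.1760, 0.1690, 0.1840, 0.1000, 0.1930, 0.1780], E[r] = 2.3060, γ^t·E[r] = 1.475840, running G = 5.571840
t=3: π = [0.1822, 0.1707, 0.1833, 0.1000, 0.1914, 0.1724], E[r] = 2.2561, γ^t·E[r] = 1.155123, running G = 6.726963
t=4: π = [0.1821, 0.1709, 0.1826, 0.1000, 0.1920, 0.1724], E[r] = 2.2544, γ^t·E[r] = 0.923415, running G = 7.650378
t=5: π = [0.1820, 0.1708, 0.1827, 0.1000, 0.1919, 0.1726], E[r] = 2.2561, γ^t·E[r] = 0.739263, running G = 8.389641
t=6: π = [0.1820, 0.1708, 0.1827, 0.1000, 0.1919, 0.1725], E[r] = 2.2558, γ^t·E[r] = 0.591344, running G = 8.980985
t=7: π = [0.1820, 0.1708, 0.1827, 0.1000, 0.1919, 0.1725], E[r] = 2.2558, γ^t·E[r] = 0.473077, running G = 9.454061
t=8: π = [0.1820, 0.1708, 0.1827, 0.1000, 0.1919, 0.1725], E[r] = 2.2558, γ^t·E[r] = 0.378462, running G = 9.832524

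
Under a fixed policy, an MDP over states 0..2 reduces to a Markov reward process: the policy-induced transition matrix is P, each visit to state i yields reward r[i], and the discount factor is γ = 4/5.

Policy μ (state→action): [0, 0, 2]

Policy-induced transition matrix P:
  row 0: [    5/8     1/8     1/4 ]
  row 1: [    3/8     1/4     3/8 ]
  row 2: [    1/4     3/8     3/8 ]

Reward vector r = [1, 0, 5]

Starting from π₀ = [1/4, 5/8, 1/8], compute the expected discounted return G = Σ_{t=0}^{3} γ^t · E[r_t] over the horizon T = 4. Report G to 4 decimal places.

t=0: π = [0.2500, 0.6250, 0.1250], E[r] = 0.8750, γ^t·E[r] = 0.875000, running G = 0.875000
t=1: π = [0.4219, 0.2344, 0.3438], E[r] = 2.1406, γ^t·E[r] = 1.712500, running G = 2.587500
t=2: π = [0.4375, 0.2402, 0.3223], E[r] = 2.0488, γ^t·E[r] = 1.311250, running G = 3.898750
t=3: π = [0.4441, 0.2356, 0.3203], E[r] = 2.0457, γ^t·E[r] = 1.047375, running G = 4.946125

G = 4.9461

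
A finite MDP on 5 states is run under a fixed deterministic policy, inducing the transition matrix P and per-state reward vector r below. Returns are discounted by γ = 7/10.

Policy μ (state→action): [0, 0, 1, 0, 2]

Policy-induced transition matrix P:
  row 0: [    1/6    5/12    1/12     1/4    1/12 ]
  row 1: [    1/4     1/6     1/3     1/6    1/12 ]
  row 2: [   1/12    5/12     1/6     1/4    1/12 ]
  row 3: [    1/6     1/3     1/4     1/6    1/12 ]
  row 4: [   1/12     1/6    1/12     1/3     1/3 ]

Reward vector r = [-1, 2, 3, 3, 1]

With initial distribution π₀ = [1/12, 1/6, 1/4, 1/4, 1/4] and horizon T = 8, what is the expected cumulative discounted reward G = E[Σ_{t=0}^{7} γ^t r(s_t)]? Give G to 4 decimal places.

G = 5.9290

t=0: π = [0.0833, 0.1667, 0.2500, 0.2500, 0.2500], E[r] = 2.0000, γ^t·E[r] = 2.000000, running G = 2.000000
t=1: π = [0.1389, 0.2917, 0.1875, 0.2361, 0.1458], E[r] = 1.8611, γ^t·E[r] = 1.302778, running G = 3.302778
t=2: π = [0.1632, 0.2876, 0.2112, 0.2182, 0.1198], E[r] = 1.8200, γ^t·E[r] = 0.891811, running G = 4.194589
t=3: π = [0.1630, 0.2966, 0.2092, 0.2178, 0.1133], E[r] = 1.8246, γ^t·E[r] = 0.625839, running G = 4.820428
t=4: π = [0.1645, 0.2960, 0.2112, 0.2166, 0.1117], E[r] = 1.8226, γ^t·E[r] = 0.437608, running G = 5.258036
t=5: π = [0.1644, 0.2967, 0.2110, 0.2166, 0.1112], E[r] = 1.8231, γ^t·E[r] = 0.306407, running G = 5.564444
t=6: π = [0.1645, 0.2966, 0.2112, 0.2165, 0.1111], E[r] = 1.8229, γ^t·E[r] = 0.214467, running G = 5.778911
t=7: π = [0.1645, 0.2967, 0.2112, 0.2165, 0.1111], E[r] = 1.8230, γ^t·E[r] = 0.150130, running G = 5.929041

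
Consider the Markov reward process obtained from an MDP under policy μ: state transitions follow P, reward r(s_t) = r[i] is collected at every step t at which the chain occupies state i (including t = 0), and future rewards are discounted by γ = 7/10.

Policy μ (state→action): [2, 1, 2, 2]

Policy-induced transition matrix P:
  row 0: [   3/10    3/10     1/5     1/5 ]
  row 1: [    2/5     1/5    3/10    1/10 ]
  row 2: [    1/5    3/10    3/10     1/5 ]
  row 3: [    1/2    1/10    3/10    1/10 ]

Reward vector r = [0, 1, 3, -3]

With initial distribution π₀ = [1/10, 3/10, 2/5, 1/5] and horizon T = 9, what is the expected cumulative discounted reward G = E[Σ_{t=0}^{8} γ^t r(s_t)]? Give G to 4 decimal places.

G = 2.2020

t=0: π = [0.1000, 0.3000, 0.4000, 0.2000], E[r] = 0.9000, γ^t·E[r] = 0.900000, running G = 0.900000
t=1: π = [0.3300, 0.2300, 0.2900, 0.1500], E[r] = 0.6500, γ^t·E[r] = 0.455000, running G = 1.355000
t=2: π = [0.3240, 0.2470, 0.2670, 0.1620], E[r] = 0.5620, γ^t·E[r] = 0.275380, running G = 1.630380
t=3: π = [0.3304, 0.2429, 0.2676, 0.1591], E[r] = 0.5684, γ^t·E[r] = 0.194961, running G = 1.825341
t=4: π = [0.3294, 0.2439, 0.2670, 0.1598], E[r] = 0.5654, γ^t·E[r] = 0.135745, running G = 1.961087
t=5: π = [0.3297, 0.2437, 0.2671, 0.1596], E[r] = 0.5660, γ^t·E[r] = 0.095120, running G = 2.056206
t=6: π = [0.3296, 0.2437, 0.2670, 0.1597], E[r] = 0.5658, γ^t·E[r] = 0.066565, running G = 2.122772
t=7: π = [0.3296, 0.2437, 0.2670, 0.1597], E[r] = 0.5658, γ^t·E[r] = 0.046599, running G = 2.169371
t=8: π = [0.3296, 0.2437, 0.2670, 0.1597], E[r] = 0.5658, γ^t·E[r] = 0.032619, running G = 2.201989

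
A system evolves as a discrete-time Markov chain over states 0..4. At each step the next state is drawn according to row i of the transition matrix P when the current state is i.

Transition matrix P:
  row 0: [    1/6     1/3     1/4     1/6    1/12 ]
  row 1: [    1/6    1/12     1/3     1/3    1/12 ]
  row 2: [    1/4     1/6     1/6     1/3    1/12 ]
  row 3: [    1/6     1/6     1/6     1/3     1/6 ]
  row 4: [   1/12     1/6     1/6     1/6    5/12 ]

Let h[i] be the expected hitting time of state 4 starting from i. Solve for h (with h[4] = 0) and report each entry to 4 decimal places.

h = [9.3414, 9.2140, 9.2231, 8.4446, 0.0000]

First-step conditioning: h[4] = 0; for i ≠ 4, h[i] = 1 + Σ_k P[i][k]·h[k].
  h[0] = 1 + 1/6·h[0] + 1/3·h[1] + 1/4·h[2] + 1/6·h[3]
  h[1] = 1 + 1/6·h[0] + 1/12·h[1] + 1/3·h[2] + 1/3·h[3]
  h[2] = 1 + 1/4·h[0] + 1/6·h[1] + 1/6·h[2] + 1/3·h[3]
  h[3] = 1 + 1/6·h[0] + 1/6·h[1] + 1/6·h[2] + 1/3·h[3]
Solving the 4×4 linear system over states ≠ 4 gives exactly h = [6156/659, 6072/659, 6078/659, 5565/659, 0] (h[4] = 0 is the target).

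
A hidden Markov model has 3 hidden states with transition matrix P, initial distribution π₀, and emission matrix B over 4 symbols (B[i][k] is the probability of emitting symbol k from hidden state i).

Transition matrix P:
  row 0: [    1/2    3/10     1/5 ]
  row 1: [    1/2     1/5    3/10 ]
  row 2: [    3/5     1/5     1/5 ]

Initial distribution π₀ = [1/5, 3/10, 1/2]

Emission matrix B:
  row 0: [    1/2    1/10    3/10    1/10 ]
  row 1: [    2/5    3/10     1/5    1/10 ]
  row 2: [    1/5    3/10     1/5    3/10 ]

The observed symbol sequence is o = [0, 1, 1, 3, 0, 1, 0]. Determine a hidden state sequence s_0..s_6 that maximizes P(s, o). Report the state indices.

t=0: δ = [1.000e-01, 1.200e-01, 1.000e-01]  (obs o_0=0)
t=1: δ = [6.000e-03, 9.000e-03, 1.080e-02]  ψ = [1, 0, 1]  (obs o_1=1)
t=2: δ = [6.480e-04, 6.480e-04, 8.100e-04]  ψ = [2, 2, 1]  (obs o_2=1)
t=3: δ = [4.860e-05, 1.944e-05, 5.832e-05]  ψ = [2, 0, 1]  (obs o_3=3)
t=4: δ = [1.750e-05, 5.832e-06, 2.333e-06]  ψ = [2, 0, 2]  (obs o_4=0)
t=5: δ = [8.748e-07, 1.575e-06, 1.050e-06]  ψ = [0, 0, 0]  (obs o_5=1)
t=6: δ = [3.937e-07, 1.260e-07, 9.448e-08]  ψ = [1, 1, 1]  (obs o_6=0)
backtrack: best end state = 0; path = [1, 2, 1, 2, 0, 1, 0]

path = [1, 2, 1, 2, 0, 1, 0]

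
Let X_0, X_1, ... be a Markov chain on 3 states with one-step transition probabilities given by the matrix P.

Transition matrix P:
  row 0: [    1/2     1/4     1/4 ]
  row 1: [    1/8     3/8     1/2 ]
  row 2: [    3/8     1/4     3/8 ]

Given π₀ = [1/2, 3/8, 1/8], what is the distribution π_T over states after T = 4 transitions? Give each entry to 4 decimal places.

π = [0.3468, 0.2857, 0.3675]

t=0: π = [0.5000, 0.3750, 0.1250]
t=1: π = [0.3438, 0.2969, 0.3594]
t=2: π = [0.3438, 0.2871, 0.3691]
t=3: π = [0.3462, 0.2859, 0.3679]
t=4: π = [0.3468, 0.2857, 0.3675]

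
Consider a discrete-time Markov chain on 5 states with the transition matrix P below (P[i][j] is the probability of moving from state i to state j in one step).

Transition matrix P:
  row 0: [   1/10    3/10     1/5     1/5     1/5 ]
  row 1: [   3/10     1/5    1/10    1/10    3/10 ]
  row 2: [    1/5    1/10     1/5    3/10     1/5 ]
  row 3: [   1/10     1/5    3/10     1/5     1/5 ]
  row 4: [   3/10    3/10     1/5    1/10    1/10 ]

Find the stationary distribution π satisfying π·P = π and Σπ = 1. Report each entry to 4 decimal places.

π = [0.2042, 0.2210, 0.1956, 0.1773, 0.2019]

Balance equations π_j = Σ_i π_i·P[i][j]:
  π_0 = 1/10·π_0 + 3/10·π_1 + 1/5·π_2 + 1/10·π_3 + 3/10·π_4
  π_1 = 3/10·π_0 + 1/5·π_1 + 1/10·π_2 + 1/5·π_3 + 3/10·π_4
  π_2 = 1/5·π_0 + 1/10·π_1 + 1/5·π_2 + 3/10·π_3 + 1/5·π_4
  π_3 = 1/5·π_0 + 1/10·π_1 + 3/10·π_2 + 1/5·π_3 + 1/10·π_4
  normalize: π_0 + π_1 + π_2 + π_3 + π_4 = 1
Solving the linear system gives exactly π = [2369/11604, 855/3868, 1135/5802, 2057/11604, 781/3868].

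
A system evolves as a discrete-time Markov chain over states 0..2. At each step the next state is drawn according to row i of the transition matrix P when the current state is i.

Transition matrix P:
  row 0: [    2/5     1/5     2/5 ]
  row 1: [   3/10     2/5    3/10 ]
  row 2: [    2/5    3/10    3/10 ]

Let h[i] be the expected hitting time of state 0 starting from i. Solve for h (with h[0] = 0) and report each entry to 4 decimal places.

h = [0.0000, 3.0303, 2.7273]

First-step conditioning: h[0] = 0; for i ≠ 0, h[i] = 1 + Σ_k P[i][k]·h[k].
  h[1] = 1 + 2/5·h[1] + 3/10·h[2]
  h[2] = 1 + 3/10·h[1] + 3/10·h[2]
Solving the 2×2 linear system over states ≠ 0 gives exactly h = [0, 100/33, 30/11] (h[0] = 0 is the target).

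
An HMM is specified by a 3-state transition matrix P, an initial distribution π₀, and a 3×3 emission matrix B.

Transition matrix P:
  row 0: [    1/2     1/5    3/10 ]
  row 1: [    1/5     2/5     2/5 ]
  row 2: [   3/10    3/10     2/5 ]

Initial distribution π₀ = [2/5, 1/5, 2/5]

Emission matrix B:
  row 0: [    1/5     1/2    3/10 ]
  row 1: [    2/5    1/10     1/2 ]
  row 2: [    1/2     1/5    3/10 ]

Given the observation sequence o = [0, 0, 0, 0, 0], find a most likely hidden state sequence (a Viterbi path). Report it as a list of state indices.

t=0: δ = [8.000e-02, 8.000e-02, 2.000e-01]  (obs o_0=0)
t=1: δ = [1.200e-02, 2.400e-02, 4.000e-02]  ψ = [2, 2, 2]  (obs o_1=0)
t=2: δ = [2.400e-03, 4.800e-03, 8.000e-03]  ψ = [2, 2, 2]  (obs o_2=0)
t=3: δ = [4.800e-04, 9.600e-04, 1.600e-03]  ψ = [2, 2, 2]  (obs o_3=0)
t=4: δ = [9.600e-05, 1.920e-04, 3.200e-04]  ψ = [2, 2, 2]  (obs o_4=0)
backtrack: best end state = 2; path = [2, 2, 2, 2, 2]

path = [2, 2, 2, 2, 2]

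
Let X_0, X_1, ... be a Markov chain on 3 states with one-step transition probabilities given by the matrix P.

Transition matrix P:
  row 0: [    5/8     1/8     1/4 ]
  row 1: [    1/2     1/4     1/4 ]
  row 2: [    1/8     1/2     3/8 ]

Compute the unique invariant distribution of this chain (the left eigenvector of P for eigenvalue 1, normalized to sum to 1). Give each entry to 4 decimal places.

π = [0.4490, 0.2653, 0.2857]

Balance equations π_j = Σ_i π_i·P[i][j]:
  π_0 = 5/8·π_0 + 1/2·π_1 + 1/8·π_2
  π_1 = 1/8·π_0 + 1/4·π_1 + 1/2·π_2
  normalize: π_0 + π_1 + π_2 = 1
Solving the linear system gives exactly π = [22/49, 13/49, 2/7].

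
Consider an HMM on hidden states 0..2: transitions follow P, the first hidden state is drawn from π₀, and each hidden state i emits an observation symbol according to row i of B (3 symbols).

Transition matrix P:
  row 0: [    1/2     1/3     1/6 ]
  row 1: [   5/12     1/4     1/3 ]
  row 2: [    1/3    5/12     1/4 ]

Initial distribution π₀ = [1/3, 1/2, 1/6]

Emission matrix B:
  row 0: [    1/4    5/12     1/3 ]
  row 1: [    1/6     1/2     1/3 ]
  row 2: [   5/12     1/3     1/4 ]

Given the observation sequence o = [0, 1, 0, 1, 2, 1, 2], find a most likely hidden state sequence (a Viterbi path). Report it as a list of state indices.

t=0: δ = [8.333e-02, 8.333e-02, 6.944e-02]  (obs o_0=0)
t=1: δ = [1.736e-02, 1.447e-02, 9.259e-03]  ψ = [0, 2, 1]  (obs o_1=1)
t=2: δ = [2.170e-03, 9.645e-04, 2.009e-03]  ψ = [0, 0, 1]  (obs o_2=0)
t=3: δ = [4.521e-04, 4.186e-04, 1.674e-04]  ψ = [0, 2, 2]  (obs o_3=1)
t=4: δ = [7.535e-05, 5.023e-05, 3.489e-05]  ψ = [0, 0, 1]  (obs o_4=2)
t=5: δ = [1.570e-05, 1.256e-05, 5.582e-06]  ψ = [0, 0, 1]  (obs o_5=1)
t=6: δ = [2.616e-06, 1.744e-06, 1.047e-06]  ψ = [0, 0, 1]  (obs o_6=2)
backtrack: best end state = 0; path = [0, 0, 0, 0, 0, 0, 0]

path = [0, 0, 0, 0, 0, 0, 0]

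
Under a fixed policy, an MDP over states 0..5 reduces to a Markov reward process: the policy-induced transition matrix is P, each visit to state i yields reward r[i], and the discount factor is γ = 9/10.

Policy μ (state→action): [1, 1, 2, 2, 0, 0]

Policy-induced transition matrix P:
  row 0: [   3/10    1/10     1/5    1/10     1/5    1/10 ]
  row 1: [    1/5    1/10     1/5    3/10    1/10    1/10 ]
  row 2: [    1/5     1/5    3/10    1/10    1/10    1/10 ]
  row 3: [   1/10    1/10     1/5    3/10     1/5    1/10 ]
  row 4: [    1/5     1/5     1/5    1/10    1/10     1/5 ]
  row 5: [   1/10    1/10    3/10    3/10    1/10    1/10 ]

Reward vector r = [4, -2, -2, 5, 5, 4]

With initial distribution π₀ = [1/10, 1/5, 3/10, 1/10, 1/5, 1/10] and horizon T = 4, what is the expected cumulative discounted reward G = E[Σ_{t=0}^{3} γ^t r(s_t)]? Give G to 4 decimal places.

t=0: π = [0.1000, 0.2000, 0.3000, 0.1000, 0.2000, 0.1000], E[r] = 1.3000, γ^t·E[r] = 1.300000, running G = 1.300000
t=1: π = [0.1900, 0.1500, 0.2400, 0.1800, 0.1200, 0.1200], E[r] = 1.9600, γ^t·E[r] = 1.764000, running G = 3.064000
t=2: π = [0.1890, 0.1360, 0.2360, 0.1900, 0.1370, 0.1120], E[r] = 2.0950, γ^t·E[r] = 1.696950, running G = 4.760950
t=3: π = [0.1887, 0.1373, 0.2348, 0.1876, 0.1379, 0.1137], E[r] = 2.0929, γ^t·E[r] = 1.525724, running G = 6.286674

G = 6.2867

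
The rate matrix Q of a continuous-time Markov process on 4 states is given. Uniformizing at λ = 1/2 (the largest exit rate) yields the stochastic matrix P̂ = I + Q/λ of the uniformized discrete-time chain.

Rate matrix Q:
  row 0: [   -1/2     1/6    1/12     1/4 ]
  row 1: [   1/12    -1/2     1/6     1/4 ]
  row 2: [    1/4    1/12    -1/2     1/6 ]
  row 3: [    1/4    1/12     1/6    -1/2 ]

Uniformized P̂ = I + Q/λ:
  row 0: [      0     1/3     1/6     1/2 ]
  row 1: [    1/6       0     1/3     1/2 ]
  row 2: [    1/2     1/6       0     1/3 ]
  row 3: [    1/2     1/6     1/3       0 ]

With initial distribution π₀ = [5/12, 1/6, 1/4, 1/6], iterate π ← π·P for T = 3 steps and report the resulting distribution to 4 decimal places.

π = [0.2867, 0.1902, 0.2033, 0.3198]

t=0: π = [0.4167, 0.1667, 0.2500, 0.1667]
t=1: π = [0.2361, 0.2083, 0.1806, 0.3750]
t=2: π = [0.3125, 0.1713, 0.2338, 0.2824]
t=3: π = [0.2867, 0.1902, 0.2033, 0.3198]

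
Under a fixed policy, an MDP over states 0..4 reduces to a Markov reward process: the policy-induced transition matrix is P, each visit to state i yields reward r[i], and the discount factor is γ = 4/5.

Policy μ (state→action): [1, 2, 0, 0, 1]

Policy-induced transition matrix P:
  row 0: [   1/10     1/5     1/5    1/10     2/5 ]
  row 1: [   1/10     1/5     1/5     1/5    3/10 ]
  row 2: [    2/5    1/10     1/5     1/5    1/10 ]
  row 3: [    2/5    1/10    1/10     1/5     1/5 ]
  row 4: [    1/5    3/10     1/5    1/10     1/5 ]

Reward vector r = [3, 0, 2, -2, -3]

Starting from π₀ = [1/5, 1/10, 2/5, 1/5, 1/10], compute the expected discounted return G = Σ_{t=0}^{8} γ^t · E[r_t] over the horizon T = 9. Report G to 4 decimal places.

G = 0.9028

t=0: π = [0.2000, 0.1000, 0.4000, 0.2000, 0.1000], E[r] = 0.7000, γ^t·E[r] = 0.700000, running G = 0.700000
t=1: π = [0.2900, 0.1500, 0.1800, 0.1700, 0.2100], E[r] = 0.2600, γ^t·E[r] = 0.208000, running G = 0.908000
t=2: π = [0.2260, 0.1860, 0.1830, 0.1500, 0.2550], E[r] = -0.0210, γ^t·E[r] = -0.013440, running G = 0.894560
t=3: π = [0.2254, 0.1922, 0.1850, 0.1519, 0.2455], E[r] = 0.0059, γ^t·E[r] = 0.003021, running G = 0.897581
t=4: π = [0.2256, 0.1909, 0.1848, 0.1529, 0.2458], E[r] = 0.0033, γ^t·E[r] = 0.001335, running G = 0.898916
t=5: π = [0.2259, 0.1908, 0.1847, 0.1529, 0.2457], E[r] = 0.0042, γ^t·E[r] = 0.001377, running G = 0.900293
t=6: π = [0.2258, 0.1908, 0.1847, 0.1528, 0.2458], E[r] = 0.0039, γ^t·E[r] = 0.001026, running G = 0.901320
t=7: π = [0.2258, 0.1908, 0.1847, 0.1528, 0.2458], E[r] = 0.0040, γ^t·E[r] = 0.000830, running G = 0.902149
t=8: π = [0.2258, 0.1908, 0.1847, 0.1528, 0.2458], E[r] = 0.0039, γ^t·E[r] = 0.000663, running G = 0.902812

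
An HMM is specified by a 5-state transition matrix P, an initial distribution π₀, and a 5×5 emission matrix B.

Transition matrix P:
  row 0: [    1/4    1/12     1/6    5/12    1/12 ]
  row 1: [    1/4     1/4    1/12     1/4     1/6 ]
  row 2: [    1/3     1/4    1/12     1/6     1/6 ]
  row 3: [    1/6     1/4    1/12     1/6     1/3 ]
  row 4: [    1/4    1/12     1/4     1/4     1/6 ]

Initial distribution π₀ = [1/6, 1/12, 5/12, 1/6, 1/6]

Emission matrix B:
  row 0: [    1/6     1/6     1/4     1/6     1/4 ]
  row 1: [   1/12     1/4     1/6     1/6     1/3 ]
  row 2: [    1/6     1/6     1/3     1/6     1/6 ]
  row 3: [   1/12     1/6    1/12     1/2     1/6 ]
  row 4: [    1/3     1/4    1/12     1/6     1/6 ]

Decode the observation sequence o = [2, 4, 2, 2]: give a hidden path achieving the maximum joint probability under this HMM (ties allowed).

path = [2, 0, 2, 0]

t=0: δ = [4.167e-02, 1.389e-02, 1.389e-01, 1.389e-02, 1.389e-02]  (obs o_0=2)
t=1: δ = [1.157e-02, 1.157e-02, 1.929e-03, 3.858e-03, 3.858e-03]  ψ = [2, 2, 2, 2, 2]  (obs o_1=4)
t=2: δ = [7.234e-04, 4.823e-04, 6.430e-04, 4.019e-04, 1.608e-04]  ψ = [0, 1, 0, 0, 1]  (obs o_2=2)
t=3: δ = [5.358e-05, 2.679e-05, 4.019e-05, 2.512e-05, 1.116e-05]  ψ = [2, 2, 0, 0, 3]  (obs o_3=2)
backtrack: best end state = 0; path = [2, 0, 2, 0]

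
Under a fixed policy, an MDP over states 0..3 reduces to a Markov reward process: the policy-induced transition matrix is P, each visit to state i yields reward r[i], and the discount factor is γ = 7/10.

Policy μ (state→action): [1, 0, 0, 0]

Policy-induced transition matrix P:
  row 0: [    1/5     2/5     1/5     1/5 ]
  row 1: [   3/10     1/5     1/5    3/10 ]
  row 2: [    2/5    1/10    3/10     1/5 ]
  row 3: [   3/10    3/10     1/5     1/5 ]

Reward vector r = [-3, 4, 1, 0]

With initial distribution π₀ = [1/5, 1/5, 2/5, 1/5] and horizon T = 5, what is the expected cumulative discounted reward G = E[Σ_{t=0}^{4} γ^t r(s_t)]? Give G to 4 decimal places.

t=0: π = [0.2000, 0.2000, 0.4000, 0.2000], E[r] = 0.6000, γ^t·E[r] = 0.600000, running G = 0.600000
t=1: π = [0.3200, 0.2200, 0.2400, 0.2200], E[r] = 0.1600, γ^t·E[r] = 0.112000, running G = 0.712000
t=2: π = [0.2920, 0.2620, 0.2240, 0.2220], E[r] = 0.3960, γ^t·E[r] = 0.194040, running G = 0.906040
t=3: π = [0.2932, 0.2582, 0.2224, 0.2262], E[r] = 0.3756, γ^t·E[r] = 0.128831, running G = 1.034871
t=4: π = [0.2929, 0.2590, 0.2222, 0.2258], E[r] = 0.3796, γ^t·E[r] = 0.091132, running G = 1.126003

G = 1.1260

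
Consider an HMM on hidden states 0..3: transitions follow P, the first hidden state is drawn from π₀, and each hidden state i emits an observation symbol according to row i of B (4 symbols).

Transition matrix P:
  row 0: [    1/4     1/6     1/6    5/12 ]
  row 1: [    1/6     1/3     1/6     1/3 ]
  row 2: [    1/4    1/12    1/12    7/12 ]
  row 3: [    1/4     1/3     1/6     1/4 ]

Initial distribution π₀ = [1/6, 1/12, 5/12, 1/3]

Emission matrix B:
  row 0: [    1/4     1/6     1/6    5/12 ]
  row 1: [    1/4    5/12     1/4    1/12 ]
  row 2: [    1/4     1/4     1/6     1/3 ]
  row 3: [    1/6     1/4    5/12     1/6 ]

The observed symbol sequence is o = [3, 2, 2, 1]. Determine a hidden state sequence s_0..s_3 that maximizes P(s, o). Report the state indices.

t=0: δ = [6.944e-02, 6.944e-03, 1.389e-01, 5.556e-02]  (obs o_0=3)
t=1: δ = [5.787e-03, 4.630e-03, 1.929e-03, 3.376e-02]  ψ = [2, 3, 0, 2]  (obs o_1=2)
t=2: δ = [1.407e-03, 2.813e-03, 9.377e-04, 3.516e-03]  ψ = [3, 3, 3, 3]  (obs o_2=2)
t=3: δ = [1.465e-04, 4.884e-04, 1.465e-04, 2.344e-04]  ψ = [3, 3, 3, 1]  (obs o_3=1)
backtrack: best end state = 1; path = [2, 3, 3, 1]

path = [2, 3, 3, 1]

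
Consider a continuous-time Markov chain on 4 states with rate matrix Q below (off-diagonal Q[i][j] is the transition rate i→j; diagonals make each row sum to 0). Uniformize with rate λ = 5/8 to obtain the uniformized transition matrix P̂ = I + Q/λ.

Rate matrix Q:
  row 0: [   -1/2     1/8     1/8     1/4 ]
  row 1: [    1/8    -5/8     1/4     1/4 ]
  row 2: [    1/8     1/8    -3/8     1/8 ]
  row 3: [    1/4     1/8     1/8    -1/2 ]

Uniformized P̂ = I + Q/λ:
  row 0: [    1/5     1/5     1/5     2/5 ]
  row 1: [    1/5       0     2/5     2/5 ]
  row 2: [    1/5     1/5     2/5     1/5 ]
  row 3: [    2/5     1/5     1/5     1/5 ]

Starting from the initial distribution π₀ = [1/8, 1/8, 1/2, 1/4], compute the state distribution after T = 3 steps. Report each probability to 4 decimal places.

π = [0.2570, 0.1670, 0.2930, 0.2830]

t=0: π = [0.1250, 0.1250, 0.5000, 0.2500]
t=1: π = [0.2500, 0.1750, 0.3250, 0.2500]
t=2: π = [0.2500, 0.1650, 0.3000, 0.2850]
t=3: π = [0.2570, 0.1670, 0.2930, 0.2830]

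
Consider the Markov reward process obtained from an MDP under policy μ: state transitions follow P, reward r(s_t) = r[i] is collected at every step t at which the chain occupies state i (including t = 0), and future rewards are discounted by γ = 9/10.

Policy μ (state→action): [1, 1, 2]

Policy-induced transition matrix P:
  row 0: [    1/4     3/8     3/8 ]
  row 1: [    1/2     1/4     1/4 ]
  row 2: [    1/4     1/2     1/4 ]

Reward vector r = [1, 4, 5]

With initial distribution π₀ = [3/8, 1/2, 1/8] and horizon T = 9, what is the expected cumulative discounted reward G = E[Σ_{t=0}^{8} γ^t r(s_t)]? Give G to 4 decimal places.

G = 19.6886

t=0: π = [0.3750, 0.5000, 0.1250], E[r] = 3.0000, γ^t·E[r] = 3.000000, running G = 3.000000
t=1: π = [0.3750, 0.3281, 0.2969], E[r] = 3.1719, γ^t·E[r] = 2.854688, running G = 5.854688
t=2: π = [0.3320, 0.3711, 0.2969], E[r] = 3.3008, γ^t·E[r] = 2.673633, running G = 8.528320
t=3: π = [0.3428, 0.3657, 0.2915], E[r] = 3.2632, γ^t·E[r] = 2.378861, running G = 10.907181
t=4: π = [0.3414, 0.3657, 0.2928], E[r] = 3.2686, γ^t·E[r] = 2.144499, running G = 13.051680
t=5: π = [0.3414, 0.3659, 0.2927], E[r] = 3.2684, γ^t·E[r] = 1.929950, running G = 14.981630
t=6: π = [0.3415, 0.3658, 0.2927], E[r] = 3.2683, γ^t·E[r] = 1.736888, running G = 16.718517
t=7: π = [0.3415, 0.3659, 0.2927], E[r] = 3.2683, γ^t·E[r] = 1.563217, running G = 18.281734
t=8: π = [0.3415, 0.3659, 0.2927], E[r] = 3.2683, γ^t·E[r] = 1.406893, running G = 19.688627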